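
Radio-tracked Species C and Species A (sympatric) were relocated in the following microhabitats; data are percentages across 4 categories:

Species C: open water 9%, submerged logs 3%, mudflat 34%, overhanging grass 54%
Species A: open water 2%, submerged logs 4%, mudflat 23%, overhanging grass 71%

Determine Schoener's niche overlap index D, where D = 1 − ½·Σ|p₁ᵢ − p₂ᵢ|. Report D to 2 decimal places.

Convert percentages to proportions (divide by 100).
Σ|p₁ᵢ − p₂ᵢ| = 0.07 + 0.01 + 0.11 + 0.17 = 0.36
D = 1 − ½ × 0.36 = 1 − 0.180 = 0.8200

0.82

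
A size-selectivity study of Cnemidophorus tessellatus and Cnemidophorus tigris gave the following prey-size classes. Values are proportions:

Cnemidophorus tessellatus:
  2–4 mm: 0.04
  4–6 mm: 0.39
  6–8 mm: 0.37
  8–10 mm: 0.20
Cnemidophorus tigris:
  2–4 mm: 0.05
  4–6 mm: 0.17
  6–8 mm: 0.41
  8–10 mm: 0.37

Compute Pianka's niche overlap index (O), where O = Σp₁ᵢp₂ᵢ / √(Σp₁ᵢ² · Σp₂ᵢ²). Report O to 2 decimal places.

0.88

Σ p₁ᵢp₂ᵢ = 0.0020 + 0.0663 + 0.1517 + 0.0740 = 0.2940
Σp_1ᵢ² = 0.04² + 0.39² + 0.37² + 0.20² = 0.0016 + 0.1521 + 0.1369 + 0.0400 = 0.3306
Σp_2ᵢ² = 0.05² + 0.17² + 0.41² + 0.37² = 0.0025 + 0.0289 + 0.1681 + 0.1369 = 0.3364
O = 0.2940 / √(0.3306 × 0.3364) = 0.2940 / 0.33349 = 0.8816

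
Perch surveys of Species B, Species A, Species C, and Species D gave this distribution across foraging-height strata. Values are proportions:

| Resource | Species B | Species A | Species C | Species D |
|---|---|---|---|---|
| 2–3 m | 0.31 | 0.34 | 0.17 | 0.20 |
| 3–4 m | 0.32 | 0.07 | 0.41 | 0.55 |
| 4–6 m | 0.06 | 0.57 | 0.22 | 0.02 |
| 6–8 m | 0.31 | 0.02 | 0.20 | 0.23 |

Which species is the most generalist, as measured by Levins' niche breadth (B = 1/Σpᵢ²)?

Species C

Σp_Bᵢ² = 0.31² + 0.32² + 0.06² + 0.31² = 0.0961 + 0.1024 + 0.0036 + 0.0961 = 0.2982
B_B = 1 / 0.2982 = 3.3535
Σp_Aᵢ² = 0.34² + 0.07² + 0.57² + 0.02² = 0.1156 + 0.0049 + 0.3249 + 0.0004 = 0.4458
B_A = 1 / 0.4458 = 2.2432
Σp_Cᵢ² = 0.17² + 0.41² + 0.22² + 0.20² = 0.0289 + 0.1681 + 0.0484 + 0.0400 = 0.2854
B_C = 1 / 0.2854 = 3.5039
Σp_Dᵢ² = 0.20² + 0.55² + 0.02² + 0.23² = 0.0400 + 0.3025 + 0.0004 + 0.0529 = 0.3958
B_D = 1 / 0.3958 = 2.5265
Highest B → broadest niche (most generalist): Species C (B = 3.50).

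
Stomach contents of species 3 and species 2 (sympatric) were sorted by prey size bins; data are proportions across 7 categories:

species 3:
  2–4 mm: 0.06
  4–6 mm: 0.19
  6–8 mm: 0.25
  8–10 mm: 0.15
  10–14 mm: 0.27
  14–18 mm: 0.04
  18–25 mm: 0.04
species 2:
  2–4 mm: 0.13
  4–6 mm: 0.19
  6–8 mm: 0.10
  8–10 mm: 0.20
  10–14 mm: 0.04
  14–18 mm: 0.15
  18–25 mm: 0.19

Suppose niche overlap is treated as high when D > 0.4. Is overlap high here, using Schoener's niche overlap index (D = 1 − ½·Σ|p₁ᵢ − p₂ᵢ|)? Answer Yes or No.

Σ|p₁ᵢ − p₂ᵢ| = 0.07 + 0.00 + 0.15 + 0.05 + 0.23 + 0.11 + 0.15 = 0.76
D = 1 − ½ × 0.76 = 1 − 0.380 = 0.6200
D = 0.6200 > 0.4 → Yes.

Yes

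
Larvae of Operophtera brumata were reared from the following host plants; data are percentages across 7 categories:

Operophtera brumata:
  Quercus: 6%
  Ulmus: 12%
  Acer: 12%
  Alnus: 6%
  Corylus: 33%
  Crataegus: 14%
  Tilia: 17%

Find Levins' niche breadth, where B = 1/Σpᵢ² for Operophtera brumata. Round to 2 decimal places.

5.17

Convert percentages to proportions (divide by 100).
Σpᵢ² = 0.06² + 0.12² + 0.12² + 0.06² + 0.33² + 0.14² + 0.17² = 0.0036 + 0.0144 + 0.0144 + 0.0036 + 0.1089 + 0.0196 + 0.0289 = 0.1934
B = 1 / 0.1934 = 5.1706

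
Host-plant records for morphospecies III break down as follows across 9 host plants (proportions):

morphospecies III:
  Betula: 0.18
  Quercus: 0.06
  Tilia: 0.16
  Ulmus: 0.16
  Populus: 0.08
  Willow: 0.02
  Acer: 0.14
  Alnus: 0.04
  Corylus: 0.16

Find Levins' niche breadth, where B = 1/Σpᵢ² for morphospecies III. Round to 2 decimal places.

7.10

Σpᵢ² = 0.18² + 0.06² + 0.16² + 0.16² + 0.08² + 0.02² + 0.14² + 0.04² + 0.16² = 0.0324 + 0.0036 + 0.0256 + 0.0256 + 0.0064 + 0.0004 + 0.0196 + 0.0016 + 0.0256 = 0.1408
B = 1 / 0.1408 = 7.1023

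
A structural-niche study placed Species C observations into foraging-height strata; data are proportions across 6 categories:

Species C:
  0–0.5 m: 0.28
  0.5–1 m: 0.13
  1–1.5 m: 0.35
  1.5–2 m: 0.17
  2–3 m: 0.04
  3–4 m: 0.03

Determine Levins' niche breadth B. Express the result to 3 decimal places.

Σpᵢ² = 0.28² + 0.13² + 0.35² + 0.17² + 0.04² + 0.03² = 0.0784 + 0.0169 + 0.1225 + 0.0289 + 0.0016 + 0.0009 = 0.2492
B = 1 / 0.2492 = 4.01284

4.013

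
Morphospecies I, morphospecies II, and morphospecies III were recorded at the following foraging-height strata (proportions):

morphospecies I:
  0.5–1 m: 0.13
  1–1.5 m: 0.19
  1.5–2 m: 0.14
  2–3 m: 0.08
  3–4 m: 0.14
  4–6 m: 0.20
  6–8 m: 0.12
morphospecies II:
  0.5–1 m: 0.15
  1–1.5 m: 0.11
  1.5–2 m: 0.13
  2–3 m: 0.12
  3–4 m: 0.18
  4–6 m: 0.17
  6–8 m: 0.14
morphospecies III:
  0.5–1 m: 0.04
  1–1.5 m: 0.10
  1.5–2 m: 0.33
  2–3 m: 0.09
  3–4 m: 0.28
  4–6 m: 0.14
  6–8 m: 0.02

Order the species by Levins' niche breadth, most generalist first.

morphospecies II > morphospecies I > morphospecies III

Σp_Iᵢ² = 0.13² + 0.19² + 0.14² + 0.08² + 0.14² + 0.20² + 0.12² = 0.0169 + 0.0361 + 0.0196 + 0.0064 + 0.0196 + 0.0400 + 0.0144 = 0.1530
B_I = 1 / 0.1530 = 6.5359
Σp_IIᵢ² = 0.15² + 0.11² + 0.13² + 0.12² + 0.18² + 0.17² + 0.14² = 0.0225 + 0.0121 + 0.0169 + 0.0144 + 0.0324 + 0.0289 + 0.0196 = 0.1468
B_II = 1 / 0.1468 = 6.8120
Σp_IIIᵢ² = 0.04² + 0.10² + 0.33² + 0.09² + 0.28² + 0.14² + 0.02² = 0.0016 + 0.0100 + 0.1089 + 0.0081 + 0.0784 + 0.0196 + 0.0004 = 0.2270
B_III = 1 / 0.2270 = 4.4053
Ranking by B (broadest → narrowest): morphospecies II (6.81) > morphospecies I (6.54) > morphospecies III (4.41)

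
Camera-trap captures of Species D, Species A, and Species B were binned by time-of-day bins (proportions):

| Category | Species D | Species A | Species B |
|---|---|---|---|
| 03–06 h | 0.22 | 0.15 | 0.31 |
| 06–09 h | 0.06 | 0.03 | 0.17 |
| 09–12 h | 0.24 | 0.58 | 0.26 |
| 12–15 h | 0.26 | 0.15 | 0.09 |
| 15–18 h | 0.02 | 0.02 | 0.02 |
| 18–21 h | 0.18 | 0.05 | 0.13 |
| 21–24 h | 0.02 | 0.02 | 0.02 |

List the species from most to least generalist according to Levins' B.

Species D > Species B > Species A

Σp_Dᵢ² = 0.22² + 0.06² + 0.24² + 0.26² + 0.02² + 0.18² + 0.02² = 0.0484 + 0.0036 + 0.0576 + 0.0676 + 0.0004 + 0.0324 + 0.0004 = 0.2104
B_D = 1 / 0.2104 = 4.7529
Σp_Aᵢ² = 0.15² + 0.03² + 0.58² + 0.15² + 0.02² + 0.05² + 0.02² = 0.0225 + 0.0009 + 0.3364 + 0.0225 + 0.0004 + 0.0025 + 0.0004 = 0.3856
B_A = 1 / 0.3856 = 2.5934
Σp_Bᵢ² = 0.31² + 0.17² + 0.26² + 0.09² + 0.02² + 0.13² + 0.02² = 0.0961 + 0.0289 + 0.0676 + 0.0081 + 0.0004 + 0.0169 + 0.0004 = 0.2184
B_B = 1 / 0.2184 = 4.5788
Ranking by B (broadest → narrowest): Species D (4.75) > Species B (4.58) > Species A (2.59)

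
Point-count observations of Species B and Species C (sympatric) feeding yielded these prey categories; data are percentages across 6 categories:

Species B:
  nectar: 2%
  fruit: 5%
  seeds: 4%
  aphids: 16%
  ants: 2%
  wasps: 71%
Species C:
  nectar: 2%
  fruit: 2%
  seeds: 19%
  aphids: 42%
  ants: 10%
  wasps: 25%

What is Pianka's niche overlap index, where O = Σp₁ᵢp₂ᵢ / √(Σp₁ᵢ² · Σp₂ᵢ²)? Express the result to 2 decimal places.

0.65

Convert percentages to proportions (divide by 100).
Σ p₁ᵢp₂ᵢ = 0.0004 + 0.0010 + 0.0076 + 0.0672 + 0.0020 + 0.1775 = 0.2557
Σp_1ᵢ² = 0.02² + 0.05² + 0.04² + 0.16² + 0.02² + 0.71² = 0.0004 + 0.0025 + 0.0016 + 0.0256 + 0.0004 + 0.5041 = 0.5346
Σp_2ᵢ² = 0.02² + 0.02² + 0.19² + 0.42² + 0.10² + 0.25² = 0.0004 + 0.0004 + 0.0361 + 0.1764 + 0.0100 + 0.0625 = 0.2858
O = 0.2557 / √(0.5346 × 0.2858) = 0.2557 / 0.39088 = 0.6542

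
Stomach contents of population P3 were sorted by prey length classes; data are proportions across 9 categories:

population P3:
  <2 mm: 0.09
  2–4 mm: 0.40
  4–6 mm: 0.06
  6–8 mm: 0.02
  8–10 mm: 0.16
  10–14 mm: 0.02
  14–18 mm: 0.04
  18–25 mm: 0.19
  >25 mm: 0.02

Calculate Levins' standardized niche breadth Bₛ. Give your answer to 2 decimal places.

0.40

Σpᵢ² = 0.09² + 0.40² + 0.06² + 0.02² + 0.16² + 0.02² + 0.04² + 0.19² + 0.02² = 0.0081 + 0.1600 + 0.0036 + 0.0004 + 0.0256 + 0.0004 + 0.0016 + 0.0361 + 0.0004 = 0.2362
B = 1 / 0.2362 = 4.2337
Bₛ = (B − 1)/(n − 1) = (4.2337 − 1)/(9 − 1) = 3.2337/8 = 0.4042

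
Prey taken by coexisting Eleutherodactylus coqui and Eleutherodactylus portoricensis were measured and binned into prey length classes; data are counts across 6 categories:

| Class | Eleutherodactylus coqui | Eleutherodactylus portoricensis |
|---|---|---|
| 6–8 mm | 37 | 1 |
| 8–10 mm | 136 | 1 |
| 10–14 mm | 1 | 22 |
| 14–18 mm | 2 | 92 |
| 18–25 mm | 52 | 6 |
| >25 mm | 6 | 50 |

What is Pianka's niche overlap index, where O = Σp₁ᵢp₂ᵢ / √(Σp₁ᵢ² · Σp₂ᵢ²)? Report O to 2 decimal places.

Proportions for Eleutherodactylus coqui (n=234): 37/234=0.1581, 136/234=0.5812, 1/234=0.0043, 2/234=0.0085, 52/234=0.2222, 6/234=0.0256
Proportions for Eleutherodactylus portoricensis (n=172): 1/172=0.0058, 1/172=0.0058, 22/172=0.1279, 92/172=0.5349, 6/172=0.0349, 50/172=0.2907
Σ p₁ᵢp₂ᵢ = 0.000917 + 0.003371 + 0.000550 + 0.004547 + 0.007755 + 0.007442 = 0.024582
Σp_1ᵢ² = 0.1581² + 0.5812² + 0.0043² + 0.0085² + 0.2222² + 0.0256² = 0.024996 + 0.337793 + 0.000018 + 0.000072 + 0.049373 + 0.000655 = 0.412907
Σp_2ᵢ² = 0.0058² + 0.0058² + 0.1279² + 0.5349² + 0.0349² + 0.2907² = 0.000034 + 0.000034 + 0.016358 + 0.286118 + 0.001218 + 0.084506 = 0.388268
O = 0.024582 / √(0.412907 × 0.388268) = 0.024582 / 0.4003980 = 0.0614

0.06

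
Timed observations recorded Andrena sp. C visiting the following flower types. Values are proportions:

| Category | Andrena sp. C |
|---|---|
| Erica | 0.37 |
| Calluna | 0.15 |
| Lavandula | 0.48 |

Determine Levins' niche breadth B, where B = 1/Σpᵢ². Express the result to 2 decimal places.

2.57

Σpᵢ² = 0.37² + 0.15² + 0.48² = 0.1369 + 0.0225 + 0.2304 = 0.3898
B = 1 / 0.3898 = 2.5654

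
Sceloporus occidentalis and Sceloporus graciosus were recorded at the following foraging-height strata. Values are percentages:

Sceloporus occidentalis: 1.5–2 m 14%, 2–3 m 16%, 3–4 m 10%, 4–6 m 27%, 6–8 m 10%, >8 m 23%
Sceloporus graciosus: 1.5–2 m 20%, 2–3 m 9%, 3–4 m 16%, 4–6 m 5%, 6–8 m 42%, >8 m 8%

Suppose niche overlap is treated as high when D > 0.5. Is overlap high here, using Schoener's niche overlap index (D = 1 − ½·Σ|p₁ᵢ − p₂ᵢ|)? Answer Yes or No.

Yes

Convert percentages to proportions (divide by 100).
Σ|p₁ᵢ − p₂ᵢ| = 0.06 + 0.07 + 0.06 + 0.22 + 0.32 + 0.15 = 0.88
D = 1 − ½ × 0.88 = 1 − 0.440 = 0.5600
D = 0.5600 > 0.5 → Yes.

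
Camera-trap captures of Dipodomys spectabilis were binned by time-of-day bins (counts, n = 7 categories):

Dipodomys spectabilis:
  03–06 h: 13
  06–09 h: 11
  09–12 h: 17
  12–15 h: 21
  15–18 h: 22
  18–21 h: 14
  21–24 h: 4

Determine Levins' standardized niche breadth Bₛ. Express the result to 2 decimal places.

Proportions for Dipodomys spectabilis (n=102): 13/102=0.1275, 11/102=0.1078, 17/102=0.1667, 21/102=0.2059, 22/102=0.2157, 14/102=0.1373, 4/102=0.0392
Σpᵢ² = 0.1275² + 0.1078² + 0.1667² + 0.2059² + 0.2157² + 0.1373² + 0.0392² = 0.016256 + 0.011621 + 0.027789 + 0.042395 + 0.046526 + 0.018851 + 0.001537 = 0.164975
B = 1 / 0.164975 = 6.0615
Bₛ = (B − 1)/(n − 1) = (6.0615 − 1)/(7 − 1) = 5.0615/6 = 0.8436

0.84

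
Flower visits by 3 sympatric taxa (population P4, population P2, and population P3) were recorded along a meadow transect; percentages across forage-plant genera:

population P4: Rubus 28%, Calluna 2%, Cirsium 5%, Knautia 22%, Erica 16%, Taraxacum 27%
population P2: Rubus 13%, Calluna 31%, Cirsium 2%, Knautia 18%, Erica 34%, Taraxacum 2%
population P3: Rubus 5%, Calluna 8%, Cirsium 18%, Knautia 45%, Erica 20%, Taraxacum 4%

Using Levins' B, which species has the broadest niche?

population P4

Convert percentages to proportions (divide by 100).
Σp_P4ᵢ² = 0.28² + 0.02² + 0.05² + 0.22² + 0.16² + 0.27² = 0.0784 + 0.0004 + 0.0025 + 0.0484 + 0.0256 + 0.0729 = 0.2282
B_P4 = 1 / 0.2282 = 4.3821
Σp_P2ᵢ² = 0.13² + 0.31² + 0.02² + 0.18² + 0.34² + 0.02² = 0.0169 + 0.0961 + 0.0004 + 0.0324 + 0.1156 + 0.0004 = 0.2618
B_P2 = 1 / 0.2618 = 3.8197
Σp_P3ᵢ² = 0.05² + 0.08² + 0.18² + 0.45² + 0.20² + 0.04² = 0.0025 + 0.0064 + 0.0324 + 0.2025 + 0.0400 + 0.0016 = 0.2854
B_P3 = 1 / 0.2854 = 3.5039
Highest B → broadest niche (most generalist): population P4 (B = 4.38).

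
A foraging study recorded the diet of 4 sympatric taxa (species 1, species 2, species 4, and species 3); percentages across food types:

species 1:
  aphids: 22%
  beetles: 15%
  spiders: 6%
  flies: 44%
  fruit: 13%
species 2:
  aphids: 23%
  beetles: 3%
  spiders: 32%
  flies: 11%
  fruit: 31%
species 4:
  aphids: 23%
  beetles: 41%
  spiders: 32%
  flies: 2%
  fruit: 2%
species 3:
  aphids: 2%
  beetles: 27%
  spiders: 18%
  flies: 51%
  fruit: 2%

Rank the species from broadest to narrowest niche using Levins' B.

Convert percentages to proportions (divide by 100).
Σp_1ᵢ² = 0.22² + 0.15² + 0.06² + 0.44² + 0.13² = 0.0484 + 0.0225 + 0.0036 + 0.1936 + 0.0169 = 0.2850
B_1 = 1 / 0.2850 = 3.5088
Σp_2ᵢ² = 0.23² + 0.03² + 0.32² + 0.11² + 0.31² = 0.0529 + 0.0009 + 0.1024 + 0.0121 + 0.0961 = 0.2644
B_2 = 1 / 0.2644 = 3.7821
Σp_4ᵢ² = 0.23² + 0.41² + 0.32² + 0.02² + 0.02² = 0.0529 + 0.1681 + 0.1024 + 0.0004 + 0.0004 = 0.3242
B_4 = 1 / 0.3242 = 3.0845
Σp_3ᵢ² = 0.02² + 0.27² + 0.18² + 0.51² + 0.02² = 0.0004 + 0.0729 + 0.0324 + 0.2601 + 0.0004 = 0.3662
B_3 = 1 / 0.3662 = 2.7307
Ranking by B (broadest → narrowest): species 2 (3.78) > species 1 (3.51) > species 4 (3.08) > species 3 (2.73)

species 2 > species 1 > species 4 > species 3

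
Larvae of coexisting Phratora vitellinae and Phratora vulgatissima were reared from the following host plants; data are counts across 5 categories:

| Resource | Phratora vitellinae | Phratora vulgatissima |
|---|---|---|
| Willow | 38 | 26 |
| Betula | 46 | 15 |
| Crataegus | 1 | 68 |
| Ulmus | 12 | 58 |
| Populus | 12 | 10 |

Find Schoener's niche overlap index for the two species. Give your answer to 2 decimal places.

Proportions for Phratora vitellinae (n=109): 38/109=0.3486, 46/109=0.4220, 1/109=0.0092, 12/109=0.1101, 12/109=0.1101
Proportions for Phratora vulgatissima (n=177): 26/177=0.1469, 15/177=0.0847, 68/177=0.3842, 58/177=0.3277, 10/177=0.0565
Σ|p₁ᵢ − p₂ᵢ| = 0.2017 + 0.3373 + 0.3750 + 0.2176 + 0.0536 = 1.1852
D = 1 − ½ × 1.1852 = 1 − 0.59260 = 0.40740

0.41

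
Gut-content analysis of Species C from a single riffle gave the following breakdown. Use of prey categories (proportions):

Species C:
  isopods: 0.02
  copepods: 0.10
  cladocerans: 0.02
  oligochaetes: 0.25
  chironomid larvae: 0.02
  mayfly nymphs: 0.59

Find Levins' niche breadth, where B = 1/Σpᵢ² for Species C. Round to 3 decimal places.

2.371

Σpᵢ² = 0.02² + 0.10² + 0.02² + 0.25² + 0.02² + 0.59² = 0.0004 + 0.0100 + 0.0004 + 0.0625 + 0.0004 + 0.3481 = 0.4218
B = 1 / 0.4218 = 2.37079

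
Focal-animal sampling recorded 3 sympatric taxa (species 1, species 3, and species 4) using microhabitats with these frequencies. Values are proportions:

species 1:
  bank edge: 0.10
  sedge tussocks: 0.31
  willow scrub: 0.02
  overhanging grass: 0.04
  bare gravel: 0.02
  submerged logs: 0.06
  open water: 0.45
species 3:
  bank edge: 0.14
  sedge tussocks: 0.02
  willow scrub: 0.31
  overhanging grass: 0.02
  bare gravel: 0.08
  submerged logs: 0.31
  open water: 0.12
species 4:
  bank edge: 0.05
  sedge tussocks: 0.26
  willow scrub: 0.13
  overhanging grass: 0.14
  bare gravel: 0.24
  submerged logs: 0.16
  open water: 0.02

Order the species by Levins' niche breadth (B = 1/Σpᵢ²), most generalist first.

species 4 > species 3 > species 1

Σp_1ᵢ² = 0.10² + 0.31² + 0.02² + 0.04² + 0.02² + 0.06² + 0.45² = 0.0100 + 0.0961 + 0.0004 + 0.0016 + 0.0004 + 0.0036 + 0.2025 = 0.3146
B_1 = 1 / 0.3146 = 3.1786
Σp_3ᵢ² = 0.14² + 0.02² + 0.31² + 0.02² + 0.08² + 0.31² + 0.12² = 0.0196 + 0.0004 + 0.0961 + 0.0004 + 0.0064 + 0.0961 + 0.0144 = 0.2334
B_3 = 1 / 0.2334 = 4.2845
Σp_4ᵢ² = 0.05² + 0.26² + 0.13² + 0.14² + 0.24² + 0.16² + 0.02² = 0.0025 + 0.0676 + 0.0169 + 0.0196 + 0.0576 + 0.0256 + 0.0004 = 0.1902
B_4 = 1 / 0.1902 = 5.2576
Ranking by B (broadest → narrowest): species 4 (5.26) > species 3 (4.28) > species 1 (3.18)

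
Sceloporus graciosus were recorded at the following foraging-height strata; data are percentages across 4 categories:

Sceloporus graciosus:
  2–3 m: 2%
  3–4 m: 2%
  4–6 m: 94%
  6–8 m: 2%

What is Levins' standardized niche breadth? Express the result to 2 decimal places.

0.04

Convert percentages to proportions (divide by 100).
Σpᵢ² = 0.02² + 0.02² + 0.94² + 0.02² = 0.0004 + 0.0004 + 0.8836 + 0.0004 = 0.8848
B = 1 / 0.8848 = 1.1302
Bₛ = (B − 1)/(n − 1) = (1.1302 − 1)/(4 − 1) = 0.1302/3 = 0.0434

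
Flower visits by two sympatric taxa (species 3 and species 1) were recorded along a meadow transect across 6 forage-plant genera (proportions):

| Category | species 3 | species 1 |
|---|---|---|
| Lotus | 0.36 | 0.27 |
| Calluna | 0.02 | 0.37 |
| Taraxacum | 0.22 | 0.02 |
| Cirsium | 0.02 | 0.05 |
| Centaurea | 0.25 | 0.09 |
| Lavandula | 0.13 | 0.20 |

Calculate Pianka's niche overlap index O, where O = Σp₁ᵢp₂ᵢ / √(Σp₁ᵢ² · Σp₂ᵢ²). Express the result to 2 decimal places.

Σ p₁ᵢp₂ᵢ = 0.0972 + 0.0074 + 0.0044 + 0.0010 + 0.0225 + 0.0260 = 0.1585
Σp_1ᵢ² = 0.36² + 0.02² + 0.22² + 0.02² + 0.25² + 0.13² = 0.1296 + 0.0004 + 0.0484 + 0.0004 + 0.0625 + 0.0169 = 0.2582
Σp_2ᵢ² = 0.27² + 0.37² + 0.02² + 0.05² + 0.09² + 0.20² = 0.0729 + 0.1369 + 0.0004 + 0.0025 + 0.0081 + 0.0400 = 0.2608
O = 0.1585 / √(0.2582 × 0.2608) = 0.1585 / 0.25950 = 0.6108

0.61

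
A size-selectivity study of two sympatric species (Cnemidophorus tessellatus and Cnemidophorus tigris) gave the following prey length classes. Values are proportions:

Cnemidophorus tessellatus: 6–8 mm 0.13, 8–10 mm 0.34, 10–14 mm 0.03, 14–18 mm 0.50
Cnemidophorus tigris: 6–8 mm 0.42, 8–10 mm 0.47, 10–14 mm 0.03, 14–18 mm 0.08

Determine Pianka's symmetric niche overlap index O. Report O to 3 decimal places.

0.648

Σ p₁ᵢp₂ᵢ = 0.0546 + 0.1598 + 0.0009 + 0.0400 = 0.2553
Σp_1ᵢ² = 0.13² + 0.34² + 0.03² + 0.50² = 0.0169 + 0.1156 + 0.0009 + 0.2500 = 0.3834
Σp_2ᵢ² = 0.42² + 0.47² + 0.03² + 0.08² = 0.1764 + 0.2209 + 0.0009 + 0.0064 = 0.4046
O = 0.2553 / √(0.3834 × 0.4046) = 0.2553 / 0.393857 = 0.64820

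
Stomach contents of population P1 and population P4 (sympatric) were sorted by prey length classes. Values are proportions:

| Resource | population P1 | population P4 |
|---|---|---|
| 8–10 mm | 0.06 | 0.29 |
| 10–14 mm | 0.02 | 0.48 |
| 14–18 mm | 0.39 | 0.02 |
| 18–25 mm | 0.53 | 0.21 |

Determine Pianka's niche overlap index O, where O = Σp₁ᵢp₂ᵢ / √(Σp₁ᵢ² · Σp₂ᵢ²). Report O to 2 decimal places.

Σ p₁ᵢp₂ᵢ = 0.0174 + 0.0096 + 0.0078 + 0.1113 = 0.1461
Σp_1ᵢ² = 0.06² + 0.02² + 0.39² + 0.53² = 0.0036 + 0.0004 + 0.1521 + 0.2809 = 0.4370
Σp_2ᵢ² = 0.29² + 0.48² + 0.02² + 0.21² = 0.0841 + 0.2304 + 0.0004 + 0.0441 = 0.3590
O = 0.1461 / √(0.4370 × 0.3590) = 0.1461 / 0.39608 = 0.3689

0.37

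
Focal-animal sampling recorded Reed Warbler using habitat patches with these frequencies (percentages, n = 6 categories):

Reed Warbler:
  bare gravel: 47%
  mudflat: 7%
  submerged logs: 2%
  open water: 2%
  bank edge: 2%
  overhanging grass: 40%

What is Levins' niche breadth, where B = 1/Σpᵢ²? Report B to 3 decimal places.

Convert percentages to proportions (divide by 100).
Σpᵢ² = 0.47² + 0.07² + 0.02² + 0.02² + 0.02² + 0.40² = 0.2209 + 0.0049 + 0.0004 + 0.0004 + 0.0004 + 0.1600 = 0.3870
B = 1 / 0.3870 = 2.58398

2.584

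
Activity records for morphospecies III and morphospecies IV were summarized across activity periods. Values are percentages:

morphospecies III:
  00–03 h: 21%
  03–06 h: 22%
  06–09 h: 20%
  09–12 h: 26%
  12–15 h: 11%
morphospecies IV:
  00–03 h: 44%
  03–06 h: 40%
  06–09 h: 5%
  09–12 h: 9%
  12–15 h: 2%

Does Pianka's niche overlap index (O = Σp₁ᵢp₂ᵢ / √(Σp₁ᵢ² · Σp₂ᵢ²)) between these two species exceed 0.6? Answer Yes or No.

Yes

Convert percentages to proportions (divide by 100).
Σ p₁ᵢp₂ᵢ = 0.0924 + 0.0880 + 0.0100 + 0.0234 + 0.0022 = 0.2160
Σp_1ᵢ² = 0.21² + 0.22² + 0.20² + 0.26² + 0.11² = 0.0441 + 0.0484 + 0.0400 + 0.0676 + 0.0121 = 0.2122
Σp_2ᵢ² = 0.44² + 0.40² + 0.05² + 0.09² + 0.02² = 0.1936 + 0.1600 + 0.0025 + 0.0081 + 0.0004 = 0.3646
O = 0.2160 / √(0.2122 × 0.3646) = 0.2160 / 0.27815 = 0.7766
O = 0.7766 > 0.6 → Yes.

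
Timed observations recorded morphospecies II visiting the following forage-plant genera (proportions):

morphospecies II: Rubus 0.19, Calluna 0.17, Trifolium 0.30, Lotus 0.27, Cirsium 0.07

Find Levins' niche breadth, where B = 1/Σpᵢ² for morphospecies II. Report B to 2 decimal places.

4.30

Σpᵢ² = 0.19² + 0.17² + 0.30² + 0.27² + 0.07² = 0.0361 + 0.0289 + 0.0900 + 0.0729 + 0.0049 = 0.2328
B = 1 / 0.2328 = 4.2955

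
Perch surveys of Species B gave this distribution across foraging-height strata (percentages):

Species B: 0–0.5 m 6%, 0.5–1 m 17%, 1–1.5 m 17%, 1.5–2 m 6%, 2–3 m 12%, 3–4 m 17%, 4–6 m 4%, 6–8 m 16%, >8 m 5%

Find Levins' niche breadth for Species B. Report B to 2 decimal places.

7.25

Convert percentages to proportions (divide by 100).
Σpᵢ² = 0.06² + 0.17² + 0.17² + 0.06² + 0.12² + 0.17² + 0.04² + 0.16² + 0.05² = 0.0036 + 0.0289 + 0.0289 + 0.0036 + 0.0144 + 0.0289 + 0.0016 + 0.0256 + 0.0025 = 0.1380
B = 1 / 0.1380 = 7.2464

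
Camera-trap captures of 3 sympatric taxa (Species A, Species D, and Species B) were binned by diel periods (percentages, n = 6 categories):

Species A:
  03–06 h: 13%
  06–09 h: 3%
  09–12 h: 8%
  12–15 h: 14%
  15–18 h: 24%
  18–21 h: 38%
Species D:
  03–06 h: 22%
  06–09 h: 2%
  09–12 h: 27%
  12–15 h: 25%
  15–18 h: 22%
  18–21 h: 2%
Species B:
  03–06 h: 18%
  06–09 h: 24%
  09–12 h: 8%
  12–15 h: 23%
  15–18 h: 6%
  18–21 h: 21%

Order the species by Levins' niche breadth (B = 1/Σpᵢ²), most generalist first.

Convert percentages to proportions (divide by 100).
Σp_Aᵢ² = 0.13² + 0.03² + 0.08² + 0.14² + 0.24² + 0.38² = 0.0169 + 0.0009 + 0.0064 + 0.0196 + 0.0576 + 0.1444 = 0.2458
B_A = 1 / 0.2458 = 4.0683
Σp_Dᵢ² = 0.22² + 0.02² + 0.27² + 0.25² + 0.22² + 0.02² = 0.0484 + 0.0004 + 0.0729 + 0.0625 + 0.0484 + 0.0004 = 0.2330
B_D = 1 / 0.2330 = 4.2918
Σp_Bᵢ² = 0.18² + 0.24² + 0.08² + 0.23² + 0.06² + 0.21² = 0.0324 + 0.0576 + 0.0064 + 0.0529 + 0.0036 + 0.0441 = 0.1970
B_B = 1 / 0.1970 = 5.0761
Ranking by B (broadest → narrowest): Species B (5.08) > Species D (4.29) > Species A (4.07)

Species B > Species D > Species A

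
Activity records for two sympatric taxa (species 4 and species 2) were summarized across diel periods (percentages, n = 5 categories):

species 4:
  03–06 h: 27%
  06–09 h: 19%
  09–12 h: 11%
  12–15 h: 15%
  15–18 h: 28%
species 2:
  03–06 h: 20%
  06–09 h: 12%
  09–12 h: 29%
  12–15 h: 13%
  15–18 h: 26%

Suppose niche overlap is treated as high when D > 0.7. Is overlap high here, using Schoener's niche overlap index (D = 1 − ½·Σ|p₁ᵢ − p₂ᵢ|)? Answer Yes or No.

Convert percentages to proportions (divide by 100).
Σ|p₁ᵢ − p₂ᵢ| = 0.07 + 0.07 + 0.18 + 0.02 + 0.02 = 0.36
D = 1 − ½ × 0.36 = 1 − 0.180 = 0.8200
D = 0.8200 > 0.7 → Yes.

Yes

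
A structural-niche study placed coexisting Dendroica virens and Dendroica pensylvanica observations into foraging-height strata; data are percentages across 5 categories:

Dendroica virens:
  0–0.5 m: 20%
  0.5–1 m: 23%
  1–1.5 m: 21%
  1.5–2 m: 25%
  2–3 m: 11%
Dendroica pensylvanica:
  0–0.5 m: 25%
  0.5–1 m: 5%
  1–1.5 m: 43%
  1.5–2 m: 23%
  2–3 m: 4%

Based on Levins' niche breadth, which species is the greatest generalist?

Dendroica virens

Convert percentages to proportions (divide by 100).
Σp_vireᵢ² = 0.20² + 0.23² + 0.21² + 0.25² + 0.11² = 0.0400 + 0.0529 + 0.0441 + 0.0625 + 0.0121 = 0.2116
B_vire = 1 / 0.2116 = 4.7259
Σp_pensᵢ² = 0.25² + 0.05² + 0.43² + 0.23² + 0.04² = 0.0625 + 0.0025 + 0.1849 + 0.0529 + 0.0016 = 0.3044
B_pens = 1 / 0.3044 = 3.2852
Highest B → broadest niche (most generalist): Dendroica virens (B = 4.73).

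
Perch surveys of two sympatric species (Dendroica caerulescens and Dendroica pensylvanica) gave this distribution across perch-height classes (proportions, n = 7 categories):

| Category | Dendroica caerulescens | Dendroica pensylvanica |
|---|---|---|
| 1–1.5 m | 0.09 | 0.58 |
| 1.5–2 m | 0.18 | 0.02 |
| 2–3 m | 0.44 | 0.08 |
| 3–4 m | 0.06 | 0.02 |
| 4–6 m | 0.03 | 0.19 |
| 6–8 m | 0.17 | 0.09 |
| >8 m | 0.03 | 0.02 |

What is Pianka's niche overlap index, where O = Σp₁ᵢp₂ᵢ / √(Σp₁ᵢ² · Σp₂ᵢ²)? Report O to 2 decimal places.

Σ p₁ᵢp₂ᵢ = 0.0522 + 0.0036 + 0.0352 + 0.0012 + 0.0057 + 0.0153 + 0.0006 = 0.1138
Σp_1ᵢ² = 0.09² + 0.18² + 0.44² + 0.06² + 0.03² + 0.17² + 0.03² = 0.0081 + 0.0324 + 0.1936 + 0.0036 + 0.0009 + 0.0289 + 0.0009 = 0.2684
Σp_2ᵢ² = 0.58² + 0.02² + 0.08² + 0.02² + 0.19² + 0.09² + 0.02² = 0.3364 + 0.0004 + 0.0064 + 0.0004 + 0.0361 + 0.0081 + 0.0004 = 0.3882
O = 0.1138 / √(0.2684 × 0.3882) = 0.1138 / 0.32279 = 0.3526

0.35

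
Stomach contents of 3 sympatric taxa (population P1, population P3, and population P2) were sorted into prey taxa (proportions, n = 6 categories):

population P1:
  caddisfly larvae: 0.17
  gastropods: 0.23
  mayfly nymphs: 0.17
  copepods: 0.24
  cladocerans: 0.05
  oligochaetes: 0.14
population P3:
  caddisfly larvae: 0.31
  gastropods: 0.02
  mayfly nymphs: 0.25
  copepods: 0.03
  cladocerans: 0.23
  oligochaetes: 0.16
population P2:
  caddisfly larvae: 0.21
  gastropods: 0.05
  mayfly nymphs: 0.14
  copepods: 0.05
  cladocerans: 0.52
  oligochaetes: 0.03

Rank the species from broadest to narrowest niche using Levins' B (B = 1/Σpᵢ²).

population P1 > population P3 > population P2

Σp_P1ᵢ² = 0.17² + 0.23² + 0.17² + 0.24² + 0.05² + 0.14² = 0.0289 + 0.0529 + 0.0289 + 0.0576 + 0.0025 + 0.0196 = 0.1904
B_P1 = 1 / 0.1904 = 5.2521
Σp_P3ᵢ² = 0.31² + 0.02² + 0.25² + 0.03² + 0.23² + 0.16² = 0.0961 + 0.0004 + 0.0625 + 0.0009 + 0.0529 + 0.0256 = 0.2384
B_P3 = 1 / 0.2384 = 4.1946
Σp_P2ᵢ² = 0.21² + 0.05² + 0.14² + 0.05² + 0.52² + 0.03² = 0.0441 + 0.0025 + 0.0196 + 0.0025 + 0.2704 + 0.0009 = 0.3400
B_P2 = 1 / 0.3400 = 2.9412
Ranking by B (broadest → narrowest): population P1 (5.25) > population P3 (4.19) > population P2 (2.94)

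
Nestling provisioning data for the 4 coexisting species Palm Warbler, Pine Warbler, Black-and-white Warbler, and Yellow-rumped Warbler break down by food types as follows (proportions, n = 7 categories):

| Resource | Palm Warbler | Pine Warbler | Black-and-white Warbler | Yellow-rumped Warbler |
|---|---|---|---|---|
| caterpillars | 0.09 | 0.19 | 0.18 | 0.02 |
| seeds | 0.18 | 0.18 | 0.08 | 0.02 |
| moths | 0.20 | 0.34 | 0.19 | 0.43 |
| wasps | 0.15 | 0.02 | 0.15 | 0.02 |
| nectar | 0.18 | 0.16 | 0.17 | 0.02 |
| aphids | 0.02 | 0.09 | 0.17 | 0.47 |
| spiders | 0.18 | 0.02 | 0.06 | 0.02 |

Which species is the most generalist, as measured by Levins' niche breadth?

Σp_Palmᵢ² = 0.09² + 0.18² + 0.20² + 0.15² + 0.18² + 0.02² + 0.18² = 0.0081 + 0.0324 + 0.0400 + 0.0225 + 0.0324 + 0.0004 + 0.0324 = 0.1682
B_Palm = 1 / 0.1682 = 5.9453
Σp_Pineᵢ² = 0.19² + 0.18² + 0.34² + 0.02² + 0.16² + 0.09² + 0.02² = 0.0361 + 0.0324 + 0.1156 + 0.0004 + 0.0256 + 0.0081 + 0.0004 = 0.2186
B_Pine = 1 / 0.2186 = 4.5746
Σp_Blacᵢ² = 0.18² + 0.08² + 0.19² + 0.15² + 0.17² + 0.17² + 0.06² = 0.0324 + 0.0064 + 0.0361 + 0.0225 + 0.0289 + 0.0289 + 0.0036 = 0.1588
B_Blac = 1 / 0.1588 = 6.2972
Σp_Yellᵢ² = 0.02² + 0.02² + 0.43² + 0.02² + 0.02² + 0.47² + 0.02² = 0.0004 + 0.0004 + 0.1849 + 0.0004 + 0.0004 + 0.2209 + 0.0004 = 0.4078
B_Yell = 1 / 0.4078 = 2.4522
Highest B → broadest niche (most generalist): Black-and-white Warbler (B = 6.30).

Black-and-white Warbler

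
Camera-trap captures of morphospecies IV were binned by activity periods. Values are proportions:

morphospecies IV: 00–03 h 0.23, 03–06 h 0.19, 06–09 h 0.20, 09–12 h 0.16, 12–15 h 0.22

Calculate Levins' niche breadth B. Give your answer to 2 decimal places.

Σpᵢ² = 0.23² + 0.19² + 0.20² + 0.16² + 0.22² = 0.0529 + 0.0361 + 0.0400 + 0.0256 + 0.0484 = 0.2030
B = 1 / 0.2030 = 4.9261

4.93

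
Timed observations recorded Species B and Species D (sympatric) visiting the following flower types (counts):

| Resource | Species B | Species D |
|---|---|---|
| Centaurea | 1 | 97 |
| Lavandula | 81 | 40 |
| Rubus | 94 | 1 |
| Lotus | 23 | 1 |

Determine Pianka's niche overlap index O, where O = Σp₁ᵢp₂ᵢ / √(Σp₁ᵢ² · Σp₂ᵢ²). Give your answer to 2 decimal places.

Proportions for Species B (n=199): 1/199=0.0050, 81/199=0.4070, 94/199=0.4724, 23/199=0.1156
Proportions for Species D (n=139): 97/139=0.6978, 40/139=0.2878, 1/139=0.0072, 1/139=0.0072
Σ p₁ᵢp₂ᵢ = 0.003489 + 0.117135 + 0.003401 + 0.000832 = 0.124857
Σp_1ᵢ² = 0.0050² + 0.4070² + 0.4724² + 0.1156² = 0.000025 + 0.165649 + 0.223162 + 0.013363 = 0.402199
Σp_2ᵢ² = 0.6978² + 0.2878² + 0.0072² + 0.0072² = 0.486925 + 0.082829 + 0.000052 + 0.000052 = 0.569858
O = 0.124857 / √(0.402199 × 0.569858) = 0.124857 / 0.4787445 = 0.2608

0.26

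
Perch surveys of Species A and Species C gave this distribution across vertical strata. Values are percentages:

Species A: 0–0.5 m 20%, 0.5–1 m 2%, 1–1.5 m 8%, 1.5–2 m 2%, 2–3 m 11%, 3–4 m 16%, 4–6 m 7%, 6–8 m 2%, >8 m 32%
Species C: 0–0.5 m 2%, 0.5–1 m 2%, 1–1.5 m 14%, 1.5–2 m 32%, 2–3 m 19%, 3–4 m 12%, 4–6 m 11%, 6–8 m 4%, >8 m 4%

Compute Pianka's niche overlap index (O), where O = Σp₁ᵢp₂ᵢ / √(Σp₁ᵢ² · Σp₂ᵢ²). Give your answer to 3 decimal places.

0.438

Convert percentages to proportions (divide by 100).
Σ p₁ᵢp₂ᵢ = 0.0040 + 0.0004 + 0.0112 + 0.0064 + 0.0209 + 0.0192 + 0.0077 + 0.0008 + 0.0128 = 0.0834
Σp_1ᵢ² = 0.20² + 0.02² + 0.08² + 0.02² + 0.11² + 0.16² + 0.07² + 0.02² + 0.32² = 0.0400 + 0.0004 + 0.0064 + 0.0004 + 0.0121 + 0.0256 + 0.0049 + 0.0004 + 0.1024 = 0.1926
Σp_2ᵢ² = 0.02² + 0.02² + 0.14² + 0.32² + 0.19² + 0.12² + 0.11² + 0.04² + 0.04² = 0.0004 + 0.0004 + 0.0196 + 0.1024 + 0.0361 + 0.0144 + 0.0121 + 0.0016 + 0.0016 = 0.1886
O = 0.0834 / √(0.1926 × 0.1886) = 0.0834 / 0.190590 = 0.43759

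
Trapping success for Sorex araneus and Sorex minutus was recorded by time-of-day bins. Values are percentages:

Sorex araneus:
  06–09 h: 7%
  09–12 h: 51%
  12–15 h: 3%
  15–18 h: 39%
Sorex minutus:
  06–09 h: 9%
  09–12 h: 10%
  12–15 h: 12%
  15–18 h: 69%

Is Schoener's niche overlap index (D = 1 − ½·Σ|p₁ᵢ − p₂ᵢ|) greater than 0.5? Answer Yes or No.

Convert percentages to proportions (divide by 100).
Σ|p₁ᵢ − p₂ᵢ| = 0.02 + 0.41 + 0.09 + 0.30 = 0.82
D = 1 − ½ × 0.82 = 1 − 0.410 = 0.5900
D = 0.5900 > 0.5 → Yes.

Yes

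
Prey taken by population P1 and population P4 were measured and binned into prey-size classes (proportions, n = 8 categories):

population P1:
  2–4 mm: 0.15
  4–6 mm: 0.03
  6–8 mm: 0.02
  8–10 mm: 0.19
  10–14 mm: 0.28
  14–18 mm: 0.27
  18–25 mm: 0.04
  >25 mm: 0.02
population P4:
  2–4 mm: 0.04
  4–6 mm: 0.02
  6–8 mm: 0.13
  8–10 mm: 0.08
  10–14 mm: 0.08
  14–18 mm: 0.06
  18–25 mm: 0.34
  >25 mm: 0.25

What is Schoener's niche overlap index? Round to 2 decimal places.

0.36

Σ|p₁ᵢ − p₂ᵢ| = 0.11 + 0.01 + 0.11 + 0.11 + 0.20 + 0.21 + 0.30 + 0.23 = 1.28
D = 1 − ½ × 1.28 = 1 − 0.640 = 0.3600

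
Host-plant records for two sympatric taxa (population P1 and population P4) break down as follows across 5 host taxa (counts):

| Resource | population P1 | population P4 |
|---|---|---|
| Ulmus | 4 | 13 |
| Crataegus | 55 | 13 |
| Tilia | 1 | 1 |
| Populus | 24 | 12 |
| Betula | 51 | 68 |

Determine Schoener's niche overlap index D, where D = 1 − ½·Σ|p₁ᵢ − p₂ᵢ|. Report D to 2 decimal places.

0.65

Proportions for population P1 (n=135): 4/135=0.0296, 55/135=0.4074, 1/135=0.0074, 24/135=0.1778, 51/135=0.3778
Proportions for population P4 (n=107): 13/107=0.1215, 13/107=0.1215, 1/107=0.0093, 12/107=0.1121, 68/107=0.6355
Σ|p₁ᵢ − p₂ᵢ| = 0.0919 + 0.2859 + 0.0019 + 0.0657 + 0.2577 = 0.7031
D = 1 − ½ × 0.7031 = 1 − 0.35155 = 0.64845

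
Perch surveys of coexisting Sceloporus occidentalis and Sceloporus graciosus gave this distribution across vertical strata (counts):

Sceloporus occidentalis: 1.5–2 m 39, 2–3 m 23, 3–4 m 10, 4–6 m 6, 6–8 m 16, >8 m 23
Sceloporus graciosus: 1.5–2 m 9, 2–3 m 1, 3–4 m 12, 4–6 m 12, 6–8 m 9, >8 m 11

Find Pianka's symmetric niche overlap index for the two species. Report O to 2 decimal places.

Proportions for Sceloporus occidentalis (n=117): 39/117=0.3333, 23/117=0.1966, 10/117=0.0855, 6/117=0.0513, 16/117=0.1368, 23/117=0.1966
Proportions for Sceloporus graciosus (n=54): 9/54=0.1667, 1/54=0.0185, 12/54=0.2222, 12/54=0.2222, 9/54=0.1667, 11/54=0.2037
Σ p₁ᵢp₂ᵢ = 0.055561 + 0.003637 + 0.018998 + 0.011399 + 0.022805 + 0.040047 = 0.152447
Σp_1ᵢ² = 0.3333² + 0.1966² + 0.0855² + 0.0513² + 0.1368² + 0.1966² = 0.111089 + 0.038652 + 0.007310 + 0.002632 + 0.018714 + 0.038652 = 0.217049
Σp_2ᵢ² = 0.1667² + 0.0185² + 0.2222² + 0.2222² + 0.1667² + 0.2037² = 0.027789 + 0.000342 + 0.049373 + 0.049373 + 0.027789 + 0.041494 = 0.196160
O = 0.152447 / √(0.217049 × 0.196160) = 0.152447 / 0.2063403 = 0.7388

0.74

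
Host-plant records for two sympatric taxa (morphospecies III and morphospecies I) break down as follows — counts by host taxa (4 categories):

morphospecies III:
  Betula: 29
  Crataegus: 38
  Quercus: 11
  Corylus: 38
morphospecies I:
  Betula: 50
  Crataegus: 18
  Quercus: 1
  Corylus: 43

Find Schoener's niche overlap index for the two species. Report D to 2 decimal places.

Proportions for morphospecies III (n=116): 29/116=0.2500, 38/116=0.3276, 11/116=0.0948, 38/116=0.3276
Proportions for morphospecies I (n=112): 50/112=0.4464, 18/112=0.1607, 1/112=0.0089, 43/112=0.3839
Σ|p₁ᵢ − p₂ᵢ| = 0.1964 + 0.1669 + 0.0859 + 0.0563 = 0.5055
D = 1 − ½ × 0.5055 = 1 − 0.25275 = 0.74725

0.75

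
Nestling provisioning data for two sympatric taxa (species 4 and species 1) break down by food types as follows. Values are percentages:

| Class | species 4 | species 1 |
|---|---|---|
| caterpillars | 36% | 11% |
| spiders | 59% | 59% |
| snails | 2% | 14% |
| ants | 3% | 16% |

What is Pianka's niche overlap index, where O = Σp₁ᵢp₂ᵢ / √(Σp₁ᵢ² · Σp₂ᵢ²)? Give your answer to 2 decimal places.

Convert percentages to proportions (divide by 100).
Σ p₁ᵢp₂ᵢ = 0.0396 + 0.3481 + 0.0028 + 0.0048 = 0.3953
Σp_1ᵢ² = 0.36² + 0.59² + 0.02² + 0.03² = 0.1296 + 0.3481 + 0.0004 + 0.0009 = 0.4790
Σp_2ᵢ² = 0.11² + 0.59² + 0.14² + 0.16² = 0.0121 + 0.3481 + 0.0196 + 0.0256 = 0.4054
O = 0.3953 / √(0.4790 × 0.4054) = 0.3953 / 0.44067 = 0.8970

0.90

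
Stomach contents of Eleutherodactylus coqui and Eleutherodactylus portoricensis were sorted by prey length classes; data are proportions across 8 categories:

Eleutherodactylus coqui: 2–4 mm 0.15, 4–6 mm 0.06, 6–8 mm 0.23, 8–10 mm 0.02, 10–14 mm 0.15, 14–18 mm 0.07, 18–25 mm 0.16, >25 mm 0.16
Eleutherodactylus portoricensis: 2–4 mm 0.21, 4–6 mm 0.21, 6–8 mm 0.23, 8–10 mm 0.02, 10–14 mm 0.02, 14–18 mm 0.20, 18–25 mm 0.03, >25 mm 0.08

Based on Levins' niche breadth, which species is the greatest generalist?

Σp_coquᵢ² = 0.15² + 0.06² + 0.23² + 0.02² + 0.15² + 0.07² + 0.16² + 0.16² = 0.0225 + 0.0036 + 0.0529 + 0.0004 + 0.0225 + 0.0049 + 0.0256 + 0.0256 = 0.1580
B_coqu = 1 / 0.1580 = 6.3291
Σp_portᵢ² = 0.21² + 0.21² + 0.23² + 0.02² + 0.02² + 0.20² + 0.03² + 0.08² = 0.0441 + 0.0441 + 0.0529 + 0.0004 + 0.0004 + 0.0400 + 0.0009 + 0.0064 = 0.1892
B_port = 1 / 0.1892 = 5.2854
Highest B → broadest niche (most generalist): Eleutherodactylus coqui (B = 6.33).

Eleutherodactylus coqui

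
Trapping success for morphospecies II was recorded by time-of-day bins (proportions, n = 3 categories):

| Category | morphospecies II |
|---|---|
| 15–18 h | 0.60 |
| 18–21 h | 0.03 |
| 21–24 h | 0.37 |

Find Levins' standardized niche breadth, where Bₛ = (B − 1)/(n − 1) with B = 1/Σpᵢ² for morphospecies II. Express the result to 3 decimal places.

Σpᵢ² = 0.60² + 0.03² + 0.37² = 0.3600 + 0.0009 + 0.1369 = 0.4978
B = 1 / 0.4978 = 2.00884
Bₛ = (B − 1)/(n − 1) = (2.00884 − 1)/(3 − 1) = 1.00884/2 = 0.50442

0.504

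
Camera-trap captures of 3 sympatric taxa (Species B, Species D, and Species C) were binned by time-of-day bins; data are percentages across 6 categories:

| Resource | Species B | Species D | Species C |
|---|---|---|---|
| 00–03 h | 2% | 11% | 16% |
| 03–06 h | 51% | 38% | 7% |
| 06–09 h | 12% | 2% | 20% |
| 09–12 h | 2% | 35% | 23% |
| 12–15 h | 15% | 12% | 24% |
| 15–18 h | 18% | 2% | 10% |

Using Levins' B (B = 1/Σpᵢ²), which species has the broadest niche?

Convert percentages to proportions (divide by 100).
Σp_Bᵢ² = 0.02² + 0.51² + 0.12² + 0.02² + 0.15² + 0.18² = 0.0004 + 0.2601 + 0.0144 + 0.0004 + 0.0225 + 0.0324 = 0.3302
B_B = 1 / 0.3302 = 3.0285
Σp_Dᵢ² = 0.11² + 0.38² + 0.02² + 0.35² + 0.12² + 0.02² = 0.0121 + 0.1444 + 0.0004 + 0.1225 + 0.0144 + 0.0004 = 0.2942
B_D = 1 / 0.2942 = 3.3990
Σp_Cᵢ² = 0.16² + 0.07² + 0.20² + 0.23² + 0.24² + 0.10² = 0.0256 + 0.0049 + 0.0400 + 0.0529 + 0.0576 + 0.0100 = 0.1910
B_C = 1 / 0.1910 = 5.2356
Highest B → broadest niche (most generalist): Species C (B = 5.24).

Species C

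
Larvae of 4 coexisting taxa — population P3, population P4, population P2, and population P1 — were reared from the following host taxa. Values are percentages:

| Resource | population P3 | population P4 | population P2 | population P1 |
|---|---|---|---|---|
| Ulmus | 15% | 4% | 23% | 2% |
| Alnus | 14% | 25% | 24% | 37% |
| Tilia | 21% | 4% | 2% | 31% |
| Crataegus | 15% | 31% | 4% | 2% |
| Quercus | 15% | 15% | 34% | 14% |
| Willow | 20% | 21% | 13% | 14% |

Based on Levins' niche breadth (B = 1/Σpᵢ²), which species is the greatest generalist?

Convert percentages to proportions (divide by 100).
Σp_P3ᵢ² = 0.15² + 0.14² + 0.21² + 0.15² + 0.15² + 0.20² = 0.0225 + 0.0196 + 0.0441 + 0.0225 + 0.0225 + 0.0400 = 0.1712
B_P3 = 1 / 0.1712 = 5.8411
Σp_P4ᵢ² = 0.04² + 0.25² + 0.04² + 0.31² + 0.15² + 0.21² = 0.0016 + 0.0625 + 0.0016 + 0.0961 + 0.0225 + 0.0441 = 0.2284
B_P4 = 1 / 0.2284 = 4.3783
Σp_P2ᵢ² = 0.23² + 0.24² + 0.02² + 0.04² + 0.34² + 0.13² = 0.0529 + 0.0576 + 0.0004 + 0.0016 + 0.1156 + 0.0169 = 0.2450
B_P2 = 1 / 0.2450 = 4.0816
Σp_P1ᵢ² = 0.02² + 0.37² + 0.31² + 0.02² + 0.14² + 0.14² = 0.0004 + 0.1369 + 0.0961 + 0.0004 + 0.0196 + 0.0196 = 0.2730
B_P1 = 1 / 0.2730 = 3.6630
Highest B → broadest niche (most generalist): population P3 (B = 5.84).

population P3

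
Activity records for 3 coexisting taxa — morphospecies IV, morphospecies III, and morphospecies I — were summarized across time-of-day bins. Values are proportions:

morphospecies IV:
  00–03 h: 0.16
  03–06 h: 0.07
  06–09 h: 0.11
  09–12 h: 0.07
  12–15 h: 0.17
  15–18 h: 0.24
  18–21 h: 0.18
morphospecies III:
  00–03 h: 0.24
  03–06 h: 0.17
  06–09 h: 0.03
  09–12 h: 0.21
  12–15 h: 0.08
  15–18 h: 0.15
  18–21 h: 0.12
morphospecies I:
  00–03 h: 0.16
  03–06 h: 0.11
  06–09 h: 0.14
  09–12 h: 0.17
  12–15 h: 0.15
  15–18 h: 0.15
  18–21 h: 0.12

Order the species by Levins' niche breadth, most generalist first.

Σp_IVᵢ² = 0.16² + 0.07² + 0.11² + 0.07² + 0.17² + 0.24² + 0.18² = 0.0256 + 0.0049 + 0.0121 + 0.0049 + 0.0289 + 0.0576 + 0.0324 = 0.1664
B_IV = 1 / 0.1664 = 6.0096
Σp_IIIᵢ² = 0.24² + 0.17² + 0.03² + 0.21² + 0.08² + 0.15² + 0.12² = 0.0576 + 0.0289 + 0.0009 + 0.0441 + 0.0064 + 0.0225 + 0.0144 = 0.1748
B_III = 1 / 0.1748 = 5.7208
Σp_Iᵢ² = 0.16² + 0.11² + 0.14² + 0.17² + 0.15² + 0.15² + 0.12² = 0.0256 + 0.0121 + 0.0196 + 0.0289 + 0.0225 + 0.0225 + 0.0144 = 0.1456
B_I = 1 / 0.1456 = 6.8681
Ranking by B (broadest → narrowest): morphospecies I (6.87) > morphospecies IV (6.01) > morphospecies III (5.72)

morphospecies I > morphospecies IV > morphospecies III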